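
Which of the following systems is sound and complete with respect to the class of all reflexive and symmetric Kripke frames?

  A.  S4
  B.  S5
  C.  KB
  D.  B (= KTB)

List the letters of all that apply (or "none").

(A) S4 is determined by the class of reflexive and transitive frames.
(B) S5 is determined by the class of reflexive, symmetric, and transitive frames.
(C) KB is determined by the class of symmetric frames.
(D) B (= KTB) is determined by exactly this class.

D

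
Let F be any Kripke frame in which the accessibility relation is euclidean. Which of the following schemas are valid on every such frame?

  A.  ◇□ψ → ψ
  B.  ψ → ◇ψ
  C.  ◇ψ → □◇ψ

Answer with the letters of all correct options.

C

(A) the dual of axiom B: valid iff R is symmetric. Such an R need not be symmetric — not valid.
(B) the dual of axiom T: valid iff R is reflexive. Such an R need not be reflexive — not valid.
(C) ◇ψ → □◇ψ (axiom 5) characterises the euclidean frames. Every such R is euclidean — valid.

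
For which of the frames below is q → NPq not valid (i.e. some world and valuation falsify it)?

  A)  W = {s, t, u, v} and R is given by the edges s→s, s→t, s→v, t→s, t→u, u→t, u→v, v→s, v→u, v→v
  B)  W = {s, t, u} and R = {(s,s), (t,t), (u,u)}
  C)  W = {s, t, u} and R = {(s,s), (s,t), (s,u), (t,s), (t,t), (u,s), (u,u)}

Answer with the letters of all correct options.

The schema q → NPq is axiom B; it is valid on a frame iff R is symmetric.
(A) R is symmetric (every R-edge is matched by its reverse), so the schema is valid here.
(B) R is symmetric (every R-edge is matched by its reverse), so the schema is valid here.
(C) R is symmetric (every R-edge is matched by its reverse), so the schema is valid here.

none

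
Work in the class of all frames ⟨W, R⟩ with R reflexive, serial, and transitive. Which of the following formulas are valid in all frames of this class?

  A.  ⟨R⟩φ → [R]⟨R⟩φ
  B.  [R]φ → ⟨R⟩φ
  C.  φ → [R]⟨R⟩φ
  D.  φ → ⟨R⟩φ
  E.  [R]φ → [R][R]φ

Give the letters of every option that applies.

(A) ⟨R⟩φ → [R]⟨R⟩φ is axiom 5, which corresponds to the euclidean property. Such an R need not be euclidean — not valid.
(B) [R]φ → ⟨R⟩φ (axiom D) characterises the serial frames. Every such R is serial — valid.
(C) φ → [R]⟨R⟩φ is axiom B, which corresponds to symmetry. Such an R need not be symmetric — not valid.
(D) φ → ⟨R⟩φ (the dual of axiom T) characterises the reflexive frames. Every such R is reflexive — valid.
(E) [R]φ → [R][R]φ (axiom 4) characterises the transitive frames. Every such R is transitive — valid.

B, D, E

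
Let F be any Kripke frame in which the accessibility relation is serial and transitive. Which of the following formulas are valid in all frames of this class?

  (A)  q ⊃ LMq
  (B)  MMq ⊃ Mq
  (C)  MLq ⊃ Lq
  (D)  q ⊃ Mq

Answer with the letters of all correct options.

B

(A) q ⊃ LMq is axiom B, which corresponds to symmetry. Such an R need not be symmetric — not valid.
(B) the dual of axiom 4: valid iff R is transitive. Every such R is transitive — valid.
(C) MLq ⊃ Lq is the dual of axiom 5; it is valid on a frame exactly when R is euclidean. Such an R need not be euclidean, so not valid.
(D) the dual of axiom T: valid iff R is reflexive. Such an R need not be reflexive — not valid.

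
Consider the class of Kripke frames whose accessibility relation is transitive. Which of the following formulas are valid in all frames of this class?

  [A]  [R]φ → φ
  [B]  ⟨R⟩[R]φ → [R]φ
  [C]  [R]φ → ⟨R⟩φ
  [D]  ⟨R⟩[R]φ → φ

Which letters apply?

(A) [R]φ → φ is axiom T, which corresponds to reflexivity. Such an R need not be reflexive — not valid.
(B) ⟨R⟩[R]φ → [R]φ is the dual of axiom 5; it is valid on a frame exactly when R is euclidean. Such an R need not be euclidean, so not valid.
(C) [R]φ → ⟨R⟩φ is axiom D, which corresponds to seriality. Such an R need not be serial — not valid.
(D) ⟨R⟩[R]φ → φ is the dual of axiom B, which corresponds to symmetry. Such an R need not be symmetric — not valid.

none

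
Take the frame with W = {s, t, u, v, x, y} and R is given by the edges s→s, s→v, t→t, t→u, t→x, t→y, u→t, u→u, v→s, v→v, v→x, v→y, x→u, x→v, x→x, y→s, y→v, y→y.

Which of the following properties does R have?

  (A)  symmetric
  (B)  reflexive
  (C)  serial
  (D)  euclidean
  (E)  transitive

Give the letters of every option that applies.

B, C

(A) not symmetric: t R x but not x R t.
(B) reflexive: each world relates to itself.
(C) serial: every world has an R-successor.
(D) not euclidean: t R u and t R x but not u R x.
(E) not transitive: s R v and v R x but not s R x.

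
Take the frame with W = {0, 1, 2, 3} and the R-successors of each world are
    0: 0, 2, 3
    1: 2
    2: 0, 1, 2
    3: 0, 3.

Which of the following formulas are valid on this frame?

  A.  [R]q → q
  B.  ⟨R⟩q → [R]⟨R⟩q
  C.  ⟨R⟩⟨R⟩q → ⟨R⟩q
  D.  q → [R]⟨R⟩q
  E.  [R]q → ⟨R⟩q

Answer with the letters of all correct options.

D, E

R is not reflexive: not 1 R 1.
R is symmetric: every R-edge is matched by its reverse.
R is not transitive: 0 R 2 and 2 R 1 but not 0 R 1.
R is not euclidean: 0 R 2 and 0 R 3 but not 2 R 3.
R is serial: every world has an R-successor.
(A) [R]q → q is axiom T, which corresponds to reflexivity. R is not reflexive — not valid.
(B) ⟨R⟩q → [R]⟨R⟩q is axiom 5; it is valid on a frame exactly when R is euclidean. R is not euclidean, so not valid.
(C) the dual of axiom 4: valid iff R is transitive. R is not transitive — not valid.
(D) axiom B: valid iff R is symmetric. R is symmetric — valid.
(E) [R]q → ⟨R⟩q (axiom D) characterises the serial frames. R is serial — valid.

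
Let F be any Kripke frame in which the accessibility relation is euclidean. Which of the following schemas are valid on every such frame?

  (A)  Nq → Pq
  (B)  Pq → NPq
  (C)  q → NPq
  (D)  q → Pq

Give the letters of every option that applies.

B

(A) Nq → Pq is axiom D, which corresponds to seriality. Such an R need not be serial — not valid.
(B) Pq → NPq is axiom 5; it is valid on a frame exactly when R is euclidean. Every such R is euclidean, so valid.
(C) q → NPq (axiom B) characterises the symmetric frames. Such an R need not be symmetric — not valid.
(D) q → Pq (the dual of axiom T) characterises the reflexive frames. Such an R need not be reflexive — not valid.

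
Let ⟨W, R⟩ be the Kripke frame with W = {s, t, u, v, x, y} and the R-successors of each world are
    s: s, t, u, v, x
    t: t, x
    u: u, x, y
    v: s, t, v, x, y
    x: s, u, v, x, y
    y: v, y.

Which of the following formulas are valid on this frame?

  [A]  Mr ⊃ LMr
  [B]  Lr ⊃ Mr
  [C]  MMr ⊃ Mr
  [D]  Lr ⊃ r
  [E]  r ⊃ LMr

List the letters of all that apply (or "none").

B, D

R is reflexive: each world relates to itself.
R is not symmetric: s R t but not t R s.
R is not transitive: s R u and u R y but not s R y.
R is not euclidean: s R t and s R s but not t R s.
R is serial: every world has an R-successor.
(A) Mr ⊃ LMr is axiom 5; it is valid on a frame exactly when R is euclidean. R is not euclidean, so not valid.
(B) axiom D: valid iff R is serial. R is serial — valid.
(C) MMr ⊃ Mr is the dual of axiom 4, which corresponds to transitivity. R is not transitive — not valid.
(D) Lr ⊃ r is axiom T, which corresponds to reflexivity. R is reflexive — valid.
(E) axiom B: valid iff R is symmetric. R is not symmetric — not valid.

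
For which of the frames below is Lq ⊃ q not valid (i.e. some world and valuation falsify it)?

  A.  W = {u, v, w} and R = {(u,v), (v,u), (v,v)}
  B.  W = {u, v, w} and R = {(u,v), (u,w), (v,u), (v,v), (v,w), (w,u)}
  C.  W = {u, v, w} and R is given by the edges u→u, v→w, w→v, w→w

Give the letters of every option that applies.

A, B, C

The schema Lq ⊃ q is axiom T; it is valid on a frame iff R is reflexive.
(A) R is not reflexive (not u R u), so the schema fails here.
(B) R is not reflexive (not u R u), so the schema fails here.
(C) R is not reflexive (not v R v), so the schema fails here.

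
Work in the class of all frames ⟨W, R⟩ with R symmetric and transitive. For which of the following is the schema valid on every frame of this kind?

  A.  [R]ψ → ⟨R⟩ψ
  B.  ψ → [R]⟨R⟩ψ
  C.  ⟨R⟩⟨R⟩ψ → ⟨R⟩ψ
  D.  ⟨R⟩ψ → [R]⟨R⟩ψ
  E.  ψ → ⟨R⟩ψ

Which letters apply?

A symmetric transitive relation is euclidean (uRv and uRw give vRu by symmetry, then vRw by transitivity).
(A) axiom D: valid iff R is serial. Such an R need not be serial — not valid.
(B) ψ → [R]⟨R⟩ψ (axiom B) characterises the symmetric frames. Every such R is symmetric — valid.
(C) ⟨R⟩⟨R⟩ψ → ⟨R⟩ψ is the dual of axiom 4; it is valid on a frame exactly when R is transitive. Every such R is transitive, so valid.
(D) axiom 5: valid iff R is euclidean. Every such R is euclidean — valid.
(E) ψ → ⟨R⟩ψ is the dual of axiom T; it is valid on a frame exactly when R is reflexive. Such an R need not be reflexive, so not valid.

B, C, D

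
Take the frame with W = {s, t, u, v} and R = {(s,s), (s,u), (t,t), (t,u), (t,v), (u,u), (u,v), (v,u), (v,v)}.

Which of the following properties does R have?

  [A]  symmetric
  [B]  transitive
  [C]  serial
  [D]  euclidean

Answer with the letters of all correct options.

C

(A) not symmetric: s R u but not u R s.
(B) not transitive: s R u and u R v but not s R v.
(C) serial: every world has an R-successor.
(D) not euclidean: s R u and s R s but not u R s.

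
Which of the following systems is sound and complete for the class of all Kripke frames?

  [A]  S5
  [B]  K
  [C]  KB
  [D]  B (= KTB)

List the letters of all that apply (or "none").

B

(A) S5 is determined by the class of reflexive, symmetric, and transitive frames.
(B) K is determined by exactly this class.
(C) KB is determined by the class of symmetric frames.
(D) B (= KTB) is determined by the class of reflexive and symmetric frames.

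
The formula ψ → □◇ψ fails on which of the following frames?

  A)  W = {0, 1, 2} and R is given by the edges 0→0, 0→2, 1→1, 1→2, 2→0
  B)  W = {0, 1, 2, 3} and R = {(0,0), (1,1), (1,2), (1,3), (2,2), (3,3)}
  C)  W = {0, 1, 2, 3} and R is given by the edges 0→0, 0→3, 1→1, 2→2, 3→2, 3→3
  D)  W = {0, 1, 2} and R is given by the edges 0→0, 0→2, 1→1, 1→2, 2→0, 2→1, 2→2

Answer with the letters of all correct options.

The schema ψ → □◇ψ is axiom B; it is valid on a frame iff R is symmetric.
(A) R is not symmetric (1 R 2 but not 2 R 1), so the schema fails here.
(B) R is not symmetric (1 R 2 but not 2 R 1), so the schema fails here.
(C) R is not symmetric (0 R 3 but not 3 R 0), so the schema fails here.
(D) R is symmetric (every R-edge is matched by its reverse), so the schema is valid here.

A, B, C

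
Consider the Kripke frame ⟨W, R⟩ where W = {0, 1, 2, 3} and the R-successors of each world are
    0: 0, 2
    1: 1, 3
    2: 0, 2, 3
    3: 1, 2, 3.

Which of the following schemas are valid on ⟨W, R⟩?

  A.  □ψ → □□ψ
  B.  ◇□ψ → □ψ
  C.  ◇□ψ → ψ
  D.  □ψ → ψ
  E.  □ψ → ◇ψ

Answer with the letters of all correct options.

R is reflexive: each world relates to itself.
R is symmetric: every R-edge is matched by its reverse.
R is not transitive: 0 R 2 and 2 R 3 but not 0 R 3.
R is not euclidean: 2 R 0 and 2 R 3 but not 0 R 3.
R is serial: every world has an R-successor.
(A) □ψ → □□ψ is axiom 4; it is valid on a frame exactly when R is transitive. R is not transitive, so not valid.
(B) ◇□ψ → □ψ is the dual of axiom 5, which corresponds to the euclidean property. R is not euclidean — not valid.
(C) the dual of axiom B: valid iff R is symmetric. R is symmetric — valid.
(D) □ψ → ψ is axiom T, which corresponds to reflexivity. R is reflexive — valid.
(E) axiom D: valid iff R is serial. R is serial — valid.

C, D, E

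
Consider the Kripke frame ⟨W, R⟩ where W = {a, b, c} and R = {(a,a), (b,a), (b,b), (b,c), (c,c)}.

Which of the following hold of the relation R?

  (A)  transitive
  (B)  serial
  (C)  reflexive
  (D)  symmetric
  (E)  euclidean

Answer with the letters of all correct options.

A, B, C

(A) transitive: R is closed under composition.
(B) serial: every world has an R-successor.
(C) reflexive: each world relates to itself.
(D) not symmetric: b R a but not a R b.
(E) not euclidean: b R a and b R b but not a R b.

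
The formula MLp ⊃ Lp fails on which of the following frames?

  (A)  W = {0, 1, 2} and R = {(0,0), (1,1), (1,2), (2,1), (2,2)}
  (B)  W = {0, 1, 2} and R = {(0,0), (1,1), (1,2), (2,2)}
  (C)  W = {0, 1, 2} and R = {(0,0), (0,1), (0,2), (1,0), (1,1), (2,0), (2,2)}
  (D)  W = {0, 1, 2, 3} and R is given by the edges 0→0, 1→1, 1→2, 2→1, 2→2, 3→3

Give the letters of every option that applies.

B, C

The schema MLp ⊃ Lp is the dual of axiom 5; it is valid on a frame iff R is euclidean.
(A) R is euclidean (any two R-successors of the same world are R-related), so the schema is valid here.
(B) R is not euclidean (1 R 2 and 1 R 1 but not 2 R 1), so the schema fails here.
(C) R is not euclidean (0 R 1 and 0 R 2 but not 1 R 2), so the schema fails here.
(D) R is euclidean (any two R-successors of the same world are R-related), so the schema is valid here.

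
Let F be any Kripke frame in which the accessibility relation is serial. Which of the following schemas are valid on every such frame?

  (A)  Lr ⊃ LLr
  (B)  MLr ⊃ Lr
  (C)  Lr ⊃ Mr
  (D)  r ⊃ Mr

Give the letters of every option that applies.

(A) Lr ⊃ LLr is axiom 4; it is valid on a frame exactly when R is transitive. Such an R need not be transitive, so not valid.
(B) MLr ⊃ Lr is the dual of axiom 5; it is valid on a frame exactly when R is euclidean. Such an R need not be euclidean, so not valid.
(C) Lr ⊃ Mr is axiom D; it is valid on a frame exactly when R is serial. Every such R is serial, so valid.
(D) the dual of axiom T: valid iff R is reflexive. Such an R need not be reflexive — not valid.

C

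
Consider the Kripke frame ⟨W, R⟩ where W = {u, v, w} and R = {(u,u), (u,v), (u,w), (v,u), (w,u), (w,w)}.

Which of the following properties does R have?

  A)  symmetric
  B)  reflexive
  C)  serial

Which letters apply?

A, C

(A) symmetric: every R-edge is matched by its reverse.
(B) not reflexive: not v R v.
(C) serial: every world has an R-successor.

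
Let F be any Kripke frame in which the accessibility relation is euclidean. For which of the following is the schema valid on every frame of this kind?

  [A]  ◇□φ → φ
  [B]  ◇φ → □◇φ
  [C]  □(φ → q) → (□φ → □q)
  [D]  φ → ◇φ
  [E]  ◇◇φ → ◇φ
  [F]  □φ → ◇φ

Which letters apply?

B, C

(A) the dual of axiom B: valid iff R is symmetric. Such an R need not be symmetric — not valid.
(B) ◇φ → □◇φ is axiom 5, which corresponds to the euclidean property. Every such R is euclidean — valid.
(C) □(φ → q) → (□φ → □q) is the K axiom; it holds on all frames — valid.
(D) the dual of axiom T: valid iff R is reflexive. Such an R need not be reflexive — not valid.
(E) the dual of axiom 4: valid iff R is transitive. Such an R need not be transitive — not valid.
(F) □φ → ◇φ (axiom D) characterises the serial frames. Such an R need not be serial — not valid.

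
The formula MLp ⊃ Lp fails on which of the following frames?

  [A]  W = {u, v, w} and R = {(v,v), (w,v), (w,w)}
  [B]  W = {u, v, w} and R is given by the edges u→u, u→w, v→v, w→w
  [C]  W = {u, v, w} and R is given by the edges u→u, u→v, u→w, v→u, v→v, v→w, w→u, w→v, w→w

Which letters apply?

A, B

The schema MLp ⊃ Lp is the dual of axiom 5; it is valid on a frame iff R is euclidean.
(A) R is not euclidean (w R v and w R w but not v R w), so the schema fails here.
(B) R is not euclidean (u R w and u R u but not w R u), so the schema fails here.
(C) R is euclidean (any two R-successors of the same world are R-related), so the schema is valid here.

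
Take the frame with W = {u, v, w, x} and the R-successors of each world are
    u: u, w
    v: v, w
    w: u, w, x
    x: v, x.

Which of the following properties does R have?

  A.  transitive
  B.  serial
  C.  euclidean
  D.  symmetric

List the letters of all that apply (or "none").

B

(A) not transitive: u R w and w R x but not u R x.
(B) serial: every world has an R-successor.
(C) not euclidean: v R w and v R v but not w R v.
(D) not symmetric: v R w but not w R v.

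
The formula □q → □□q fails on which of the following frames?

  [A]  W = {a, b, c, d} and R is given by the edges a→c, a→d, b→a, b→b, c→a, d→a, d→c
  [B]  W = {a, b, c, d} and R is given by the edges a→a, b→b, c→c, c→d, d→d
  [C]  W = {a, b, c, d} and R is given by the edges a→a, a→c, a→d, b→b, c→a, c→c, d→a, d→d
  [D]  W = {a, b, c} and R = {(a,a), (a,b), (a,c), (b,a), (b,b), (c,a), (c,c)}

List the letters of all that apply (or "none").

The schema □q → □□q is axiom 4; it is valid on a frame iff R is transitive.
(A) R is not transitive (a R c and c R a but not a R a), so the schema fails here.
(B) R is transitive (R is closed under composition), so the schema is valid here.
(C) R is not transitive (c R a and a R d but not c R d), so the schema fails here.
(D) R is not transitive (b R a and a R c but not b R c), so the schema fails here.

A, C, D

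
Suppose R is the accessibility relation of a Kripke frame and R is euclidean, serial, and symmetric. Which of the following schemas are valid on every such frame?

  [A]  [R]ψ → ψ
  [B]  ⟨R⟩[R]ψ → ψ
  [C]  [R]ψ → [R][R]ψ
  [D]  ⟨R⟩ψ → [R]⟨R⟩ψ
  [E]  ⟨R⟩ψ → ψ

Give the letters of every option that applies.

Serial, symmetric and euclidean together give transitive (from symmetry + euclidean) and then reflexive; the relation is an equivalence.
(A) [R]ψ → ψ (axiom T) characterises the reflexive frames. Every such R is reflexive — valid.
(B) ⟨R⟩[R]ψ → ψ is the dual of axiom B; it is valid on a frame exactly when R is symmetric. Every such R is symmetric, so valid.
(C) [R]ψ → [R][R]ψ is axiom 4, which corresponds to transitivity. Every such R is transitive — valid.
(D) ⟨R⟩ψ → [R]⟨R⟩ψ (axiom 5) characterises the euclidean frames. Every such R is euclidean — valid.
(E) ⟨R⟩ψ → ψ is valid only on frames where every R-edge is a self-loop. Such an R need not be a subset of the identity — not valid.

A, B, C, D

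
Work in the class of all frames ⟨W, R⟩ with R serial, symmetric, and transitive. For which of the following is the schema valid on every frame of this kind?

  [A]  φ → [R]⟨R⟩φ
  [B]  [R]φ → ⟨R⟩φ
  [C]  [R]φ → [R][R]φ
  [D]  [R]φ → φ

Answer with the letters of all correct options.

A serial symmetric transitive relation is reflexive (take any v with uRv; symmetry gives vRu and transitivity gives uRu), hence an equivalence relation.
(A) φ → [R]⟨R⟩φ is axiom B, which corresponds to symmetry. Every such R is symmetric — valid.
(B) [R]φ → ⟨R⟩φ is axiom D; it is valid on a frame exactly when R is serial. Every such R is serial, so valid.
(C) axiom 4: valid iff R is transitive. Every such R is transitive — valid.
(D) [R]φ → φ (axiom T) characterises the reflexive frames. Every such R is reflexive — valid.

A, B, C, D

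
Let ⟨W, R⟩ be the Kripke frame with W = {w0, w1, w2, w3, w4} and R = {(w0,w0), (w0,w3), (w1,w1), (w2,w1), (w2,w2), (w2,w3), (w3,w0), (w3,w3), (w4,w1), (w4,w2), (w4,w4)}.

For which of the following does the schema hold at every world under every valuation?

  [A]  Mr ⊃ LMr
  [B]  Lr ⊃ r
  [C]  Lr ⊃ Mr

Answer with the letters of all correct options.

R is reflexive: each world relates to itself.
R is not euclidean: w2 R w1 and w2 R w2 but not w1 R w2.
R is serial: every world has an R-successor.
(A) Mr ⊃ LMr (axiom 5) characterises the euclidean frames. R is not euclidean — not valid.
(B) Lr ⊃ r is axiom T, which corresponds to reflexivity. R is reflexive — valid.
(C) Lr ⊃ Mr is axiom D, which corresponds to seriality. R is serial — valid.

B, C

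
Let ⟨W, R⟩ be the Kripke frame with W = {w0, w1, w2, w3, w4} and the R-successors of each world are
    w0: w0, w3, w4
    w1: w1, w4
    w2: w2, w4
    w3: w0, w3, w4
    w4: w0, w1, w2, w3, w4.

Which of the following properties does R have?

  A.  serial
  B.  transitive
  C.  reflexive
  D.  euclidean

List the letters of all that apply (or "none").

(A) serial: every world has an R-successor.
(B) not transitive: w0 R w4 and w4 R w1 but not w0 R w1.
(C) reflexive: each world relates to itself.
(D) not euclidean: w4 R w0 and w4 R w1 but not w0 R w1.

A, C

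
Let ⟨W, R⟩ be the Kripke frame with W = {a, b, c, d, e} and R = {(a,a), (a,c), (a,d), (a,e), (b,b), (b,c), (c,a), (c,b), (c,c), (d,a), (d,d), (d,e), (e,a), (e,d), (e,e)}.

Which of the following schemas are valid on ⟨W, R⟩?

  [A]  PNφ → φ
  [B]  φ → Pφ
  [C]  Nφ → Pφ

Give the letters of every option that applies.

A, B, C

R is reflexive: each world relates to itself.
R is symmetric: every R-edge is matched by its reverse.
R is serial: every world has an R-successor.
(A) the dual of axiom B: valid iff R is symmetric. R is symmetric — valid.
(B) the dual of axiom T: valid iff R is reflexive. R is reflexive — valid.
(C) Nφ → Pφ (axiom D) characterises the serial frames. R is serial — valid.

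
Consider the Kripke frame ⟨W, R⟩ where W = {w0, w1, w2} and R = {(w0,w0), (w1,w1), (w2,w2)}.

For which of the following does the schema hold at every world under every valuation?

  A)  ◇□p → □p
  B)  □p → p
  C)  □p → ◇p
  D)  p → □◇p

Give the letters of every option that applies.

A, B, C, D

R is reflexive: each world relates to itself.
R is symmetric: every R-edge is matched by its reverse.
R is euclidean: any two R-successors of the same world are R-related.
R is serial: every world has an R-successor.
(A) ◇□p → □p (the dual of axiom 5) characterises the euclidean frames. R is euclidean — valid.
(B) □p → p is axiom T, which corresponds to reflexivity. R is reflexive — valid.
(C) □p → ◇p is axiom D; it is valid on a frame exactly when R is serial. R is serial, so valid.
(D) p → □◇p is axiom B, which corresponds to symmetry. R is symmetric — valid.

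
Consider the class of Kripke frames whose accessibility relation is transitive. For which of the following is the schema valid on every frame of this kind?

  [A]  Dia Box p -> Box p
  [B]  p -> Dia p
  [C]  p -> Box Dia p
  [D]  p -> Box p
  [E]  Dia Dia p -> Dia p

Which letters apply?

(A) Dia Box p -> Box p is the dual of axiom 5; it is valid on a frame exactly when R is euclidean. Such an R need not be euclidean, so not valid.
(B) p -> Dia p is the dual of axiom T; it is valid on a frame exactly when R is reflexive. Such an R need not be reflexive, so not valid.
(C) p -> Box Dia p (axiom B) characterises the symmetric frames. Such an R need not be symmetric — not valid.
(D) p -> Box p is valid only on frames where every R-edge is a self-loop. Such an R need not be a subset of the identity — not valid.
(E) Dia Dia p -> Dia p is the dual of axiom 4; it is valid on a frame exactly when R is transitive. Every such R is transitive, so valid.

E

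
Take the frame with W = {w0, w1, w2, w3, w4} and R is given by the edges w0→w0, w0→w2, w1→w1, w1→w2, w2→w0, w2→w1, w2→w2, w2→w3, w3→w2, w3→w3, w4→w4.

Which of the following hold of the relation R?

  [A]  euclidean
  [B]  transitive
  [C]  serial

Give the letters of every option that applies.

(A) not euclidean: w2 R w0 and w2 R w1 but not w0 R w1.
(B) not transitive: w0 R w2 and w2 R w1 but not w0 R w1.
(C) serial: every world has an R-successor.

C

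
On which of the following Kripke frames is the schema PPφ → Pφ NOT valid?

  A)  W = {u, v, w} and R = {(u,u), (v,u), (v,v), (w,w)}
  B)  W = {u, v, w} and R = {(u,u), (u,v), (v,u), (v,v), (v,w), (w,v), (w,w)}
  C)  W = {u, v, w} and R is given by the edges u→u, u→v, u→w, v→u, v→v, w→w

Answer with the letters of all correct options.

The schema PPφ → Pφ is the dual of axiom 4; it is valid on a frame iff R is transitive.
(A) R is transitive (R is closed under composition), so the schema is valid here.
(B) R is not transitive (u R v and v R w but not u R w), so the schema fails here.
(C) R is not transitive (v R u and u R w but not v R w), so the schema fails here.

B, C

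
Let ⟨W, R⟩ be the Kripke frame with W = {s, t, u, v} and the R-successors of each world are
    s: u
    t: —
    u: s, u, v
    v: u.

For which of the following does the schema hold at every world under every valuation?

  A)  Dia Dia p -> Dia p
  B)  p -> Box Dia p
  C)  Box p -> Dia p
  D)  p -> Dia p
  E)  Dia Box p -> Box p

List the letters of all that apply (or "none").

B

R is not reflexive: not s R s.
R is symmetric: every R-edge is matched by its reverse.
R is not transitive: s R u and u R s but not s R s.
R is not euclidean: u R s and u R v but not s R v.
R is not serial: t has no R-successor.
(A) the dual of axiom 4: valid iff R is transitive. R is not transitive — not valid.
(B) p -> Box Dia p is axiom B; it is valid on a frame exactly when R is symmetric. R is symmetric, so valid.
(C) axiom D: valid iff R is serial. R is not serial — not valid.
(D) p -> Dia p is the dual of axiom T; it is valid on a frame exactly when R is reflexive. R is not reflexive, so not valid.
(E) Dia Box p -> Box p is the dual of axiom 5, which corresponds to the euclidean property. R is not euclidean — not valid.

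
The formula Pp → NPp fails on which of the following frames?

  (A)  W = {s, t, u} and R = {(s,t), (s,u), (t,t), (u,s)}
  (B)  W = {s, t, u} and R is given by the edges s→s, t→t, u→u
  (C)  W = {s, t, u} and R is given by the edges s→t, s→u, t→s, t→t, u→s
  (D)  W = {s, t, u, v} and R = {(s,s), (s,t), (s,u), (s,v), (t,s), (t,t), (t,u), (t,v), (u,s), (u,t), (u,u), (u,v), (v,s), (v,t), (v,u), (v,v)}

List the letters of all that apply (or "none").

The schema Pp → NPp is axiom 5; it is valid on a frame iff R is euclidean.
(A) R is not euclidean (s R t and s R u but not t R u), so the schema fails here.
(B) R is euclidean (any two R-successors of the same world are R-related), so the schema is valid here.
(C) R is not euclidean (s R t and s R u but not t R u), so the schema fails here.
(D) R is euclidean (any two R-successors of the same world are R-related), so the schema is valid here.

A, C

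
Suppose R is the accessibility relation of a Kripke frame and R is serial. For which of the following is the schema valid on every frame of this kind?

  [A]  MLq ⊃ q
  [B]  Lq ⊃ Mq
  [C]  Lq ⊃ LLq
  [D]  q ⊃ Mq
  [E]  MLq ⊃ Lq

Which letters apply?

B

(A) MLq ⊃ q is the dual of axiom B; it is valid on a frame exactly when R is symmetric. Such an R need not be symmetric, so not valid.
(B) Lq ⊃ Mq is axiom D, which corresponds to seriality. Every such R is serial — valid.
(C) Lq ⊃ LLq is axiom 4; it is valid on a frame exactly when R is transitive. Such an R need not be transitive, so not valid.
(D) q ⊃ Mq is the dual of axiom T, which corresponds to reflexivity. Such an R need not be reflexive — not valid.
(E) MLq ⊃ Lq is the dual of axiom 5; it is valid on a frame exactly when R is euclidean. Such an R need not be euclidean, so not valid.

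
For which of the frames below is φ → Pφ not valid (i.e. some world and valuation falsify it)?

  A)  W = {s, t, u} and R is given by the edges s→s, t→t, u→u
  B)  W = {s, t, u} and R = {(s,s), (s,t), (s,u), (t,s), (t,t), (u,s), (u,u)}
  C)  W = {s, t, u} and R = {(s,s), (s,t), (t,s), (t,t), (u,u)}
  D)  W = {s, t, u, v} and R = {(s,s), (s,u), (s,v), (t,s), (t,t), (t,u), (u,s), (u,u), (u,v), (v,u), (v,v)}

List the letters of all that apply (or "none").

none

The schema φ → Pφ is the dual of axiom T; it is valid on a frame iff R is reflexive.
(A) R is reflexive (each world relates to itself), so the schema is valid here.
(B) R is reflexive (each world relates to itself), so the schema is valid here.
(C) R is reflexive (each world relates to itself), so the schema is valid here.
(D) R is reflexive (each world relates to itself), so the schema is valid here.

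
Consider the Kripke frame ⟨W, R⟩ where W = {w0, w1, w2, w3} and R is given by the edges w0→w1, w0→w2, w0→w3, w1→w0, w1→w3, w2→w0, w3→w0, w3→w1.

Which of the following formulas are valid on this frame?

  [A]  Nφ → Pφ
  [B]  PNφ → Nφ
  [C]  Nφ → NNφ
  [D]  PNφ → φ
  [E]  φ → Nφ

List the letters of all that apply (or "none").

A, D

R is symmetric: every R-edge is matched by its reverse.
R is not transitive: w0 R w1 and w1 R w0 but not w0 R w0.
R is not euclidean: w0 R w1 and w0 R w2 but not w1 R w2.
R is serial: every world has an R-successor.
R is not a subset of the identity: w0 R w1 with w0 ≠ w1.
(A) Nφ → Pφ (axiom D) characterises the serial frames. R is serial — valid.
(B) the dual of axiom 5: valid iff R is euclidean. R is not euclidean — not valid.
(C) Nφ → NNφ (axiom 4) characterises the transitive frames. R is not transitive — not valid.
(D) the dual of axiom B: valid iff R is symmetric. R is symmetric — valid.
(E) φ → Nφ is equivalent to ◇p→p; it holds exactly when R ⊆ identity. Here R ⊄ identity — not valid.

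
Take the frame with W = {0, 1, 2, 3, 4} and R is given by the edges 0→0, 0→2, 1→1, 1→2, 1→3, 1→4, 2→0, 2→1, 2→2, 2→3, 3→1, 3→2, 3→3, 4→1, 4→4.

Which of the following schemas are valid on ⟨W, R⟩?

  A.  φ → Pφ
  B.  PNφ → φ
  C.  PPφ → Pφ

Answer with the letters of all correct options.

A, B

R is reflexive: each world relates to itself.
R is symmetric: every R-edge is matched by its reverse.
R is not transitive: 0 R 2 and 2 R 1 but not 0 R 1.
(A) φ → Pφ is the dual of axiom T, which corresponds to reflexivity. R is reflexive — valid.
(B) the dual of axiom B: valid iff R is symmetric. R is symmetric — valid.
(C) PPφ → Pφ (the dual of axiom 4) characterises the transitive frames. R is not transitive — not valid.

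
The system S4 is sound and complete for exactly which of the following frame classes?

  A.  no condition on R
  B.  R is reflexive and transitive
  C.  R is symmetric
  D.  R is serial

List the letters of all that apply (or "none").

(A) this class determines K, not S4.
(B) S4 is sound and complete for exactly this class.
(C) this class determines KB, not S4.
(D) this class determines D, not S4.

B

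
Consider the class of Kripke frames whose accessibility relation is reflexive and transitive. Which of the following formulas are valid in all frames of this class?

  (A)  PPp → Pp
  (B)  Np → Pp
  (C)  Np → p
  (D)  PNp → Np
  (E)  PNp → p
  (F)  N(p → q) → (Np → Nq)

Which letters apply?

A, B, C, F

Reflexive relations are serial.
(A) PPp → Pp (the dual of axiom 4) characterises the transitive frames. Every such R is transitive — valid.
(B) axiom D: valid iff R is serial. Every such R is serial — valid.
(C) Np → p is axiom T, which corresponds to reflexivity. Every such R is reflexive — valid.
(D) PNp → Np is the dual of axiom 5, which corresponds to the euclidean property. Such an R need not be euclidean — not valid.
(E) PNp → p (the dual of axiom B) characterises the symmetric frames. Such an R need not be symmetric — not valid.
(F) N(p → q) → (Np → Nq) is the K axiom; it holds on all frames — valid.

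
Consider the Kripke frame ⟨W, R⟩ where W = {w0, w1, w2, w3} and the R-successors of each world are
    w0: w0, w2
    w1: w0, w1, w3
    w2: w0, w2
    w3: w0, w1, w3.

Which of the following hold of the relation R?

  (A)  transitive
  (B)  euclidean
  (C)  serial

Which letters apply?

C

(A) not transitive: w1 R w0 and w0 R w2 but not w1 R w2.
(B) not euclidean: w1 R w0 and w1 R w1 but not w0 R w1.
(C) serial: every world has an R-successor.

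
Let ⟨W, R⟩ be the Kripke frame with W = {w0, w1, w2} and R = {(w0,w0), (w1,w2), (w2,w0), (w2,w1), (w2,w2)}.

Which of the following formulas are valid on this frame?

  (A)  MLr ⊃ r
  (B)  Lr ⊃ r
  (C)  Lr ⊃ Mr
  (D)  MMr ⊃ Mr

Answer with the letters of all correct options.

R is not reflexive: not w1 R w1.
R is not symmetric: w2 R w0 but not w0 R w2.
R is not transitive: w1 R w2 and w2 R w0 but not w1 R w0.
R is serial: every world has an R-successor.
(A) the dual of axiom B: valid iff R is symmetric. R is not symmetric — not valid.
(B) Lr ⊃ r (axiom T) characterises the reflexive frames. R is not reflexive — not valid.
(C) Lr ⊃ Mr is axiom D; it is valid on a frame exactly when R is serial. R is serial, so valid.
(D) MMr ⊃ Mr is the dual of axiom 4; it is valid on a frame exactly when R is transitive. R is not transitive, so not valid.

C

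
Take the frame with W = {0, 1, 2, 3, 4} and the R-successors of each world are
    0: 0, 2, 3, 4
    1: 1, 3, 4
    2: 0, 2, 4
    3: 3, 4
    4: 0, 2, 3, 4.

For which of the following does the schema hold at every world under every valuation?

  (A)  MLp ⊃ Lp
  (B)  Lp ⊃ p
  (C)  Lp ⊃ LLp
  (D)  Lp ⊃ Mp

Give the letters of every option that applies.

B, D

R is reflexive: each world relates to itself.
R is not transitive: 1 R 4 and 4 R 0 but not 1 R 0.
R is not euclidean: 0 R 2 and 0 R 3 but not 2 R 3.
R is serial: every world has an R-successor.
(A) MLp ⊃ Lp is the dual of axiom 5; it is valid on a frame exactly when R is euclidean. R is not euclidean, so not valid.
(B) axiom T: valid iff R is reflexive. R is reflexive — valid.
(C) axiom 4: valid iff R is transitive. R is not transitive — not valid.
(D) Lp ⊃ Mp is axiom D, which corresponds to seriality. R is serial — valid.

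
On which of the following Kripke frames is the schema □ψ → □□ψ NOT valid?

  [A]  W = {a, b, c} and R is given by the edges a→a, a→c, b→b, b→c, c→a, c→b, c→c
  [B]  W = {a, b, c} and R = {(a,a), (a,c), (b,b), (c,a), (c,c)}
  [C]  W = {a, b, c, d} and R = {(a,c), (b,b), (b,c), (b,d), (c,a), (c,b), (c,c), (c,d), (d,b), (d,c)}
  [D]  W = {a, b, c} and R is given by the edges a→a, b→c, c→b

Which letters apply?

A, C, D

The schema □ψ → □□ψ is axiom 4; it is valid on a frame iff R is transitive.
(A) R is not transitive (a R c and c R b but not a R b), so the schema fails here.
(B) R is transitive (R is closed under composition), so the schema is valid here.
(C) R is not transitive (a R c and c R a but not a R a), so the schema fails here.
(D) R is not transitive (b R c and c R b but not b R b), so the schema fails here.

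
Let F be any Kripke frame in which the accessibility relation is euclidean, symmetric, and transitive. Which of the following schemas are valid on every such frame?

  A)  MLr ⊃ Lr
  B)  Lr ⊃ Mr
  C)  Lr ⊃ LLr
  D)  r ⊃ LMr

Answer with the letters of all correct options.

A, C, D

(A) MLr ⊃ Lr is the dual of axiom 5; it is valid on a frame exactly when R is euclidean. Every such R is euclidean, so valid.
(B) Lr ⊃ Mr (axiom D) characterises the serial frames. Such an R need not be serial — not valid.
(C) Lr ⊃ LLr is axiom 4, which corresponds to transitivity. Every such R is transitive — valid.
(D) r ⊃ LMr is axiom B; it is valid on a frame exactly when R is symmetric. Every such R is symmetric, so valid.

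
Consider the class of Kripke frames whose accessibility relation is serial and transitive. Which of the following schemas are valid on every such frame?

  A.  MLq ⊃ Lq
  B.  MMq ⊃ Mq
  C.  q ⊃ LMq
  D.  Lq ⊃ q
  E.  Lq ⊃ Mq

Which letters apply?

(A) MLq ⊃ Lq is the dual of axiom 5; it is valid on a frame exactly when R is euclidean. Such an R need not be euclidean, so not valid.
(B) MMq ⊃ Mq is the dual of axiom 4, which corresponds to transitivity. Every such R is transitive — valid.
(C) axiom B: valid iff R is symmetric. Such an R need not be symmetric — not valid.
(D) Lq ⊃ q is axiom T; it is valid on a frame exactly when R is reflexive. Such an R need not be reflexive, so not valid.
(E) Lq ⊃ Mq (axiom D) characterises the serial frames. Every such R is serial — valid.

B, E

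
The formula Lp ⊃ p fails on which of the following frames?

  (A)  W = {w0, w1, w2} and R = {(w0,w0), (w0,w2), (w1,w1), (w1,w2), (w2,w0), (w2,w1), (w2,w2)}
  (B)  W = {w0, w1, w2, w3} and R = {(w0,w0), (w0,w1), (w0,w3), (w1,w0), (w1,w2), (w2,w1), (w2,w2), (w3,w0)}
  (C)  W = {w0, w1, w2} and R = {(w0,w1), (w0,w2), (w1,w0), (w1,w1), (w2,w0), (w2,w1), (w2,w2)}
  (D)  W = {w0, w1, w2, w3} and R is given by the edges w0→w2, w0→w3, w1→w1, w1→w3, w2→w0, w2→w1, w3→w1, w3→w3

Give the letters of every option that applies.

The schema Lp ⊃ p is axiom T; it is valid on a frame iff R is reflexive.
(A) R is reflexive (each world relates to itself), so the schema is valid here.
(B) R is not reflexive (not w1 R w1), so the schema fails here.
(C) R is not reflexive (not w0 R w0), so the schema fails here.
(D) R is not reflexive (not w0 R w0), so the schema fails here.

B, C, D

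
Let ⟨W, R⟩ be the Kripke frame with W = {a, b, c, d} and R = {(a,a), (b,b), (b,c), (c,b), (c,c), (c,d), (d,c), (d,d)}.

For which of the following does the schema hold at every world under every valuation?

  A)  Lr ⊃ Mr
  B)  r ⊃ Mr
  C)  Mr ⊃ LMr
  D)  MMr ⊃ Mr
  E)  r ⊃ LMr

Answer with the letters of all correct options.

A, B, E

R is reflexive: each world relates to itself.
R is symmetric: every R-edge is matched by its reverse.
R is not transitive: b R c and c R d but not b R d.
R is not euclidean: c R b and c R d but not b R d.
R is serial: every world has an R-successor.
(A) Lr ⊃ Mr is axiom D, which corresponds to seriality. R is serial — valid.
(B) r ⊃ Mr is the dual of axiom T, which corresponds to reflexivity. R is reflexive — valid.
(C) Mr ⊃ LMr is axiom 5; it is valid on a frame exactly when R is euclidean. R is not euclidean, so not valid.
(D) MMr ⊃ Mr is the dual of axiom 4; it is valid on a frame exactly when R is transitive. R is not transitive, so not valid.
(E) r ⊃ LMr (axiom B) characterises the symmetric frames. R is symmetric — valid.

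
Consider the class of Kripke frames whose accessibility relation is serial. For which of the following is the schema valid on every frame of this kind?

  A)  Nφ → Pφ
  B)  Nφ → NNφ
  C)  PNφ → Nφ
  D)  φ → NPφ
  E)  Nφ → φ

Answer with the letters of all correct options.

A

(A) Nφ → Pφ is axiom D, which corresponds to seriality. Every such R is serial — valid.
(B) axiom 4: valid iff R is transitive. Such an R need not be transitive — not valid.
(C) the dual of axiom 5: valid iff R is euclidean. Such an R need not be euclidean — not valid.
(D) axiom B: valid iff R is symmetric. Such an R need not be symmetric — not valid.
(E) Nφ → φ (axiom T) characterises the reflexive frames. Such an R need not be reflexive — not valid.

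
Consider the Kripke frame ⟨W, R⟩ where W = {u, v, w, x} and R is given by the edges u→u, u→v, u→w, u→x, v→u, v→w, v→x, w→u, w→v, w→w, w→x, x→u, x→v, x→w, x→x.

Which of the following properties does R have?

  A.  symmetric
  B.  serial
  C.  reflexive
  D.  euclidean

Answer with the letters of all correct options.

(A) symmetric: every R-edge is matched by its reverse.
(B) serial: every world has an R-successor.
(C) not reflexive: not v R v.
(D) not euclidean: u R v and u R v but not v R v.

A, B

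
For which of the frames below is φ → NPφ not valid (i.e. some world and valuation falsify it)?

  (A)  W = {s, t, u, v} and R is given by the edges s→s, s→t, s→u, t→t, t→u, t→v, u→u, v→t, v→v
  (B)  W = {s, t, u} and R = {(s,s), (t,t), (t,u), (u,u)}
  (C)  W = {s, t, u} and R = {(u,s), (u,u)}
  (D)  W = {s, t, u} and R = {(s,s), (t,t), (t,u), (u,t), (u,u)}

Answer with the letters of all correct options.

The schema φ → NPφ is axiom B; it is valid on a frame iff R is symmetric.
(A) R is not symmetric (s R t but not t R s), so the schema fails here.
(B) R is not symmetric (t R u but not u R t), so the schema fails here.
(C) R is not symmetric (u R s but not s R u), so the schema fails here.
(D) R is symmetric (every R-edge is matched by its reverse), so the schema is valid here.

A, B, C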